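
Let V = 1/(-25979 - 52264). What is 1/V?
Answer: -78243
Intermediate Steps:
V = -1/78243 (V = 1/(-78243) = -1/78243 ≈ -1.2781e-5)
1/V = 1/(-1/78243) = -78243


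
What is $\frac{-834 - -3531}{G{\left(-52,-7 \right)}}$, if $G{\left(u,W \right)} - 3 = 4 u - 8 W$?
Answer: $- \frac{2697}{149} \approx -18.101$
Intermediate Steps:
$G{\left(u,W \right)} = 3 - 8 W + 4 u$ ($G{\left(u,W \right)} = 3 - \left(- 4 u + 8 W\right) = 3 - 8 W + 4 u$)
$\frac{-834 - -3531}{G{\left(-52,-7 \right)}} = \frac{-834 - -3531}{3 - -56 + 4 \left(-52\right)} = \frac{-834 + 3531}{3 + 56 - 208} = \frac{2697}{-149} = 2697 \left(- \frac{1}{149}\right) = - \frac{2697}{149}$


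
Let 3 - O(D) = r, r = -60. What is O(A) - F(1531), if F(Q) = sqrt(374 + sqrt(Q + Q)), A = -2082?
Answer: 63 - sqrt(374 + sqrt(3062)) ≈ 42.280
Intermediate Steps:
O(D) = 63 (O(D) = 3 - 1*(-60) = 3 + 60 = 63)
F(Q) = sqrt(374 + sqrt(2)*sqrt(Q)) (F(Q) = sqrt(374 + sqrt(2*Q)) = sqrt(374 + sqrt(2)*sqrt(Q)))
O(A) - F(1531) = 63 - sqrt(374 + sqrt(2)*sqrt(1531)) = 63 - sqrt(374 + sqrt(3062))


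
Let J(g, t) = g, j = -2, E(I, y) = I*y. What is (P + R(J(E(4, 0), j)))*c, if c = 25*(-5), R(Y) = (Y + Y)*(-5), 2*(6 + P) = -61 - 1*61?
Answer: 8375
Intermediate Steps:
P = -67 (P = -6 + (-61 - 1*61)/2 = -6 + (-61 - 61)/2 = -6 + (½)*(-122) = -6 - 61 = -67)
R(Y) = -10*Y (R(Y) = (2*Y)*(-5) = -10*Y)
c = -125
(P + R(J(E(4, 0), j)))*c = (-67 - 40*0)*(-125) = (-67 - 10*0)*(-125) = (-67 + 0)*(-125) = -67*(-125) = 8375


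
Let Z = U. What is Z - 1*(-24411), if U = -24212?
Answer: 199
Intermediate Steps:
Z = -24212
Z - 1*(-24411) = -24212 - 1*(-24411) = -24212 + 24411 = 199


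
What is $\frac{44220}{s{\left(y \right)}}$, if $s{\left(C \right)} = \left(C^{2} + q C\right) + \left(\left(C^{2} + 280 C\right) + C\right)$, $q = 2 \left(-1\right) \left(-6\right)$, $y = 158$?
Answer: $\frac{7370}{16037} \approx 0.45956$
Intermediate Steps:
$q = 12$ ($q = \left(-2\right) \left(-6\right) = 12$)
$s{\left(C \right)} = 2 C^{2} + 293 C$ ($s{\left(C \right)} = \left(C^{2} + 12 C\right) + \left(\left(C^{2} + 280 C\right) + C\right) = \left(C^{2} + 12 C\right) + \left(C^{2} + 281 C\right) = 2 C^{2} + 293 C$)
$\frac{44220}{s{\left(y \right)}} = \frac{44220}{158 \left(293 + 2 \cdot 158\right)} = \frac{44220}{158 \left(293 + 316\right)} = \frac{44220}{158 \cdot 609} = \frac{44220}{96222} = 44220 \cdot \frac{1}{96222} = \frac{7370}{16037}$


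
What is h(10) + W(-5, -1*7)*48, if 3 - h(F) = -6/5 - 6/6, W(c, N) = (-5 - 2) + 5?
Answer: -454/5 ≈ -90.800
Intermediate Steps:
W(c, N) = -2 (W(c, N) = -7 + 5 = -2)
h(F) = 26/5 (h(F) = 3 - (-6/5 - 6/6) = 3 - (-6*⅕ - 6*⅙) = 3 - (-6/5 - 1) = 3 - 1*(-11/5) = 3 + 11/5 = 26/5)
h(10) + W(-5, -1*7)*48 = 26/5 - 2*48 = 26/5 - 96 = -454/5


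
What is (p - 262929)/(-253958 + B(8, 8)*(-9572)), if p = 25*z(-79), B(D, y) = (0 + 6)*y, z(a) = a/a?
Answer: 131452/356707 ≈ 0.36852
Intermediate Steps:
z(a) = 1
B(D, y) = 6*y
p = 25 (p = 25*1 = 25)
(p - 262929)/(-253958 + B(8, 8)*(-9572)) = (25 - 262929)/(-253958 + (6*8)*(-9572)) = -262904/(-253958 + 48*(-9572)) = -262904/(-253958 - 459456) = -262904/(-713414) = -262904*(-1/713414) = 131452/356707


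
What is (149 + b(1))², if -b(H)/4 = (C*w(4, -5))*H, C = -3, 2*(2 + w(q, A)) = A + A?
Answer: 4225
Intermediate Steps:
w(q, A) = -2 + A (w(q, A) = -2 + (A + A)/2 = -2 + (2*A)/2 = -2 + A)
b(H) = -84*H (b(H) = -4*(-3*(-2 - 5))*H = -4*(-3*(-7))*H = -84*H)
(149 + b(1))² = (149 - 84*1)² = (149 - 84)² = 65² = 4225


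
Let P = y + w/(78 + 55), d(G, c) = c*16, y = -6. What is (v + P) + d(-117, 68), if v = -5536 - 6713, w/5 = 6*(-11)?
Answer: -1485541/133 ≈ -11169.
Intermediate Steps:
w = -330 (w = 5*(6*(-11)) = 5*(-66) = -330)
d(G, c) = 16*c
v = -12249
P = -1128/133 (P = -6 - 330/(78 + 55) = -6 - 330/133 = -1128/133 ≈ -8.4812)
(v + P) + d(-117, 68) = (-12249 - 1128/133) + 16*68 = -1630245/133 + 1088 = -1485541/133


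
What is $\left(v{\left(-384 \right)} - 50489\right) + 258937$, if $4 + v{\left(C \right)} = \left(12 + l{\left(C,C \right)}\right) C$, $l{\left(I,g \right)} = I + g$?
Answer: $498748$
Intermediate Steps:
$v{\left(C \right)} = -4 + C \left(12 + 2 C\right)$ ($v{\left(C \right)} = -4 + \left(12 + \left(C + C\right)\right) C = -4 + \left(12 + 2 C\right) C = -4 + C \left(12 + 2 C\right)$)
$\left(v{\left(-384 \right)} - 50489\right) + 258937 = \left(\left(-4 + 2 \left(-384\right)^{2} + 12 \left(-384\right)\right) - 50489\right) + 258937 = \left(\left(-4 + 2 \cdot 147456 - 4608\right) - 50489\right) + 258937 = \left(\left(-4 + 294912 - 4608\right) - 50489\right) + 258937 = \left(290300 - 50489\right) + 258937 = 239811 + 258937 = 498748$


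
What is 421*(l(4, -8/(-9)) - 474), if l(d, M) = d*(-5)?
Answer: -207974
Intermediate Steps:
l(d, M) = -5*d
421*(l(4, -8/(-9)) - 474) = 421*(-5*4 - 474) = 421*(-20 - 474) = 421*(-494) = -207974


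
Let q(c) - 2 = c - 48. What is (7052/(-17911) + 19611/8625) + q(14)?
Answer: -1551002293/51494125 ≈ -30.120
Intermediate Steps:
q(c) = -46 + c (q(c) = 2 + (c - 48) = 2 + (-48 + c) = -46 + c)
(7052/(-17911) + 19611/8625) + q(14) = (7052/(-17911) + 19611/8625) + (-46 + 14) = (7052*(-1/17911) + 19611*(1/8625)) - 32 = (-7052/17911 + 6537/2875) - 32 = 96809707/51494125 - 32 = -1551002293/51494125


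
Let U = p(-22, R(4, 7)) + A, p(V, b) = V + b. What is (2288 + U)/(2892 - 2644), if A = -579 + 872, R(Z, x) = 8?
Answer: 2567/248 ≈ 10.351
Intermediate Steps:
A = 293
U = 279 (U = (-22 + 8) + 293 = -14 + 293 = 279)
(2288 + U)/(2892 - 2644) = (2288 + 279)/(2892 - 2644) = 2567/248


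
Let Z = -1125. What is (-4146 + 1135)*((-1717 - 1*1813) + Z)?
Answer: 14016205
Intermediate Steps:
(-4146 + 1135)*((-1717 - 1*1813) + Z) = (-4146 + 1135)*((-1717 - 1*1813) - 1125) = -3011*((-1717 - 1813) - 1125) = -3011*(-3530 - 1125) = -3011*(-4655) = 14016205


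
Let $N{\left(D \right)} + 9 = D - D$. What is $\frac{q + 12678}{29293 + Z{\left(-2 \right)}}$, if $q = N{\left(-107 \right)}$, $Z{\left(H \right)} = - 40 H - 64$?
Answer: $\frac{12669}{29309} \approx 0.43226$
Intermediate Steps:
$N{\left(D \right)} = -9$ ($N{\left(D \right)} = -9 + \left(D - D\right) = -9 + 0 = -9$)
$Z{\left(H \right)} = -64 - 40 H$
$q = -9$
$\frac{q + 12678}{29293 + Z{\left(-2 \right)}} = \frac{-9 + 12678}{29293 - -16} = \frac{12669}{29293 + \left(-64 + 80\right)} = \frac{12669}{29293 + 16} = \frac{12669}{29309}$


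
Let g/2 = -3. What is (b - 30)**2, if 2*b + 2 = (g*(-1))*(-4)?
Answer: 1849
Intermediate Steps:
g = -6 (g = 2*(-3) = -6)
b = -13 (b = -1 + (-6*(-1)*(-4))/2 = -1 + (6*(-4))/2 = -1 + (1/2)*(-24) = -1 - 12 = -13)
(b - 30)**2 = (-13 - 30)**2 = (-43)**2 = 1849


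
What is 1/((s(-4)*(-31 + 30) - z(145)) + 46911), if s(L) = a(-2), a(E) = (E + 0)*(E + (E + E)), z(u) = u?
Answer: 1/46754 ≈ 2.1389e-5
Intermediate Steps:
a(E) = 3*E² (a(E) = E*(E + 2*E) = E*(3*E) = 3*E²)
s(L) = 12 (s(L) = 3*(-2)² = 3*4 = 12)
1/((s(-4)*(-31 + 30) - z(145)) + 46911) = 1/((12*(-31 + 30) - 1*145) + 46911) = 1/((12*(-1) - 145) + 46911) = 1/((-12 - 145) + 46911) = 1/(-157 + 46911) = 1/46754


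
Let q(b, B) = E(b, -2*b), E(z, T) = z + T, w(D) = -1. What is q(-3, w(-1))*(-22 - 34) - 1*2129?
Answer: -2297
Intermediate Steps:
E(z, T) = T + z
q(b, B) = -b (q(b, B) = -2*b + b = -b)
q(-3, w(-1))*(-22 - 34) - 1*2129 = (-1*(-3))*(-22 - 34) - 1*2129 = 3*(-56) - 2129 = -168 - 2129 = -2297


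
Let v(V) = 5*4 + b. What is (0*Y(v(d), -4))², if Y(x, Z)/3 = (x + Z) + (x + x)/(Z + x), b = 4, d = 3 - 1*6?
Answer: 0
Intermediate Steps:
d = -3 (d = 3 - 6 = -3)
v(V) = 24 (v(V) = 5*4 + 4 = 20 + 4 = 24)
Y(x, Z) = 3*Z + 3*x + 6*x/(Z + x) (Y(x, Z) = 3*((x + Z) + (x + x)/(Z + x)) = 3*((Z + x) + (2*x)/(Z + x)) = 3*((Z + x) + 2*x/(Z + x)) = 3*(Z + x + 2*x/(Z + x)) = 3*Z + 3*x + 6*x/(Z + x))
(0*Y(v(d), -4))² = (0*(3*((-4)² + 24² + 2*24 + 2*(-4)*24)/(-4 + 24)))² = (0*(3*(16 + 576 + 48 - 192)/20))² = (0*(3*(1/20)*448))² = (0*(336/5))² = 0² = 0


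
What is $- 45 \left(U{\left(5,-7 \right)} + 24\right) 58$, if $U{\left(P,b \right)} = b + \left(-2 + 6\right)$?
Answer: $-54810$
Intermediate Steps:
$U{\left(P,b \right)} = 4 + b$ ($U{\left(P,b \right)} = b + 4 = 4 + b$)
$- 45 \left(U{\left(5,-7 \right)} + 24\right) 58 = - 45 \left(\left(4 - 7\right) + 24\right) 58 = - 45 \left(-3 + 24\right) 58 = \left(-45\right) 21 \cdot 58 = \left(-945\right) 58 = -54810$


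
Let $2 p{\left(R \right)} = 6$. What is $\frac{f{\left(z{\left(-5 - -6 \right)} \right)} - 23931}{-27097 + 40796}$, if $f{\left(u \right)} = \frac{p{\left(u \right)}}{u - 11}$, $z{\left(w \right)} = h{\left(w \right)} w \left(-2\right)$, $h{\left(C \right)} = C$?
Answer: $- \frac{16374}{9373} \approx -1.7469$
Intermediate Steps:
$p{\left(R \right)} = 3$ ($p{\left(R \right)} = \frac{1}{2} \cdot 6 = 3$)
$z{\left(w \right)} = - 2 w^{2}$ ($z{\left(w \right)} = w w \left(-2\right) = w^{2} \left(-2\right) = - 2 w^{2}$)
$f{\left(u \right)} = \frac{3}{-11 + u}$ ($f{\left(u \right)} = \frac{1}{u - 11} \cdot 3 = \frac{1}{-11 + u} 3 = \frac{3}{-11 + u}$)
$\frac{f{\left(z{\left(-5 - -6 \right)} \right)} - 23931}{-27097 + 40796} = \frac{\frac{3}{-11 - 2 \left(-5 - -6\right)^{2}} - 23931}{-27097 + 40796} = \frac{\frac{3}{-11 - 2 \left(-5 + 6\right)^{2}} - 23931}{13699} = \left(\frac{3}{-11 - 2 \cdot 1^{2}} - 23931\right) \frac{1}{13699} = \left(\frac{3}{-11 - 2} - 23931\right) \frac{1}{13699} = \left(\frac{3}{-13} - 23931\right) \frac{1}{13699} = \left(3 \left(- \frac{1}{13}\right) - 23931\right) \frac{1}{13699} = \left(- \frac{3}{13} - 23931\right) \frac{1}{13699} = \left(- \frac{311106}{13}\right) \frac{1}{13699} = - \frac{16374}{9373}$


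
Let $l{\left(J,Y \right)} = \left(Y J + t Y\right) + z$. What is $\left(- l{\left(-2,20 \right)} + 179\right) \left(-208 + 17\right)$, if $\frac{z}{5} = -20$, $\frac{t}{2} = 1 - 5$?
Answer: $-91489$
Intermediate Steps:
$t = -8$ ($t = 2 \left(1 - 5\right) = 2 \left(-4\right) = -8$)
$z = -100$ ($z = 5 \left(-20\right) = -100$)
$l{\left(J,Y \right)} = -100 - 8 Y + J Y$ ($l{\left(J,Y \right)} = \left(Y J - 8 Y\right) - 100 = \left(J Y - 8 Y\right) - 100 = \left(- 8 Y + J Y\right) - 100 = -100 - 8 Y + J Y$)
$\left(- l{\left(-2,20 \right)} + 179\right) \left(-208 + 17\right) = \left(- (-100 - 160 - 40) + 179\right) \left(-208 + 17\right) = \left(- (-100 - 160 - 40) + 179\right) \left(-191\right) = \left(\left(-1\right) \left(-300\right) + 179\right) \left(-191\right) = \left(300 + 179\right) \left(-191\right) = 479 \left(-191\right) = -91489$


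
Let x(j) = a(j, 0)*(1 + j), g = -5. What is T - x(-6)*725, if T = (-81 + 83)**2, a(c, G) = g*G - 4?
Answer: -14496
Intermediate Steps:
a(c, G) = -4 - 5*G (a(c, G) = -5*G - 4 = -4 - 5*G)
x(j) = -4 - 4*j (x(j) = (-4 - 5*0)*(1 + j) = (-4 + 0)*(1 + j) = -4*(1 + j) = -4 - 4*j)
T = 4 (T = 2**2 = 4)
T - x(-6)*725 = 4 - (-4 - 4*(-6))*725 = 4 - (-4 + 24)*725 = 4 - 20*725 = 4 - 1*14500 = 4 - 14500 = -14496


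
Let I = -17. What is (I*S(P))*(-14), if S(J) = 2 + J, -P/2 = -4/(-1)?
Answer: -1428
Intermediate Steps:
P = -8 (P = -(-8)/(-1) = -(-8)*(-1) = -2*4 = -8)
(I*S(P))*(-14) = -17*(2 - 8)*(-14) = -17*(-6)*(-14) = 102*(-14) = -1428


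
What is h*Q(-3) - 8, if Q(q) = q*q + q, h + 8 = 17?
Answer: 46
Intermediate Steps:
h = 9 (h = -8 + 17 = 9)
Q(q) = q + q**2 (Q(q) = q**2 + q = q + q**2)
h*Q(-3) - 8 = 9*(-3*(1 - 3)) - 8 = 9*(-3*(-2)) - 8 = 9*6 - 8 = 54 - 8 = 46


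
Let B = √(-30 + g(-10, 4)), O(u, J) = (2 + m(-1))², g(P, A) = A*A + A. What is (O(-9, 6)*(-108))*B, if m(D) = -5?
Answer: -972*I*√10 ≈ -3073.7*I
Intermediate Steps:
g(P, A) = A + A² (g(P, A) = A² + A = A + A²)
O(u, J) = 9 (O(u, J) = (2 - 5)² = (-3)² = 9)
B = I*√10 (B = √(-30 + 4*(1 + 4)) = √(-30 + 4*5) = √(-30 + 20) = √(-10) = I*√10 ≈ 3.1623*I)
(O(-9, 6)*(-108))*B = (9*(-108))*(I*√10) = -972*I*√10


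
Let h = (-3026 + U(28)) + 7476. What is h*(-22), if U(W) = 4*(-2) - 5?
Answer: -97614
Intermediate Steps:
U(W) = -13 (U(W) = -8 - 5 = -13)
h = 4437 (h = (-3026 - 13) + 7476 = -3039 + 7476 = 4437)
h*(-22) = 4437*(-22) = -97614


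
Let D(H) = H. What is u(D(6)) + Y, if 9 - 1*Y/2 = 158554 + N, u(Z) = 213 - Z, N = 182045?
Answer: -680973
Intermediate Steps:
Y = -681180 (Y = 18 - 2*(158554 + 182045) = 18 - 2*340599 = 18 - 681198 = -681180)
u(D(6)) + Y = (213 - 1*6) - 681180 = (213 - 6) - 681180 = 207 - 681180 = -680973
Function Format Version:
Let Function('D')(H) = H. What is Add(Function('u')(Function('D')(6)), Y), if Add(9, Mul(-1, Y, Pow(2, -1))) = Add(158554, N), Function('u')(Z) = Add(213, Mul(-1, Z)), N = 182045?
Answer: -680973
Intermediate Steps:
Y = -681180 (Y = Add(18, Mul(-2, Add(158554, 182045))) = Add(18, Mul(-2, 340599)) = Add(18, -681198) = -681180)
Add(Function('u')(Function('D')(6)), Y) = Add(Add(213, Mul(-1, 6)), -681180) = Add(Add(213, -6), -681180) = Add(207, -681180) = -680973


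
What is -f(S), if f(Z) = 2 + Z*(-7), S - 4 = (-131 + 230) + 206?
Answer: 2161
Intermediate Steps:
S = 309 (S = 4 + ((-131 + 230) + 206) = 4 + (99 + 206) = 4 + 305 = 309)
f(Z) = 2 - 7*Z
-f(S) = -(2 - 7*309) = -(2 - 2163) = -1*(-2161) = 2161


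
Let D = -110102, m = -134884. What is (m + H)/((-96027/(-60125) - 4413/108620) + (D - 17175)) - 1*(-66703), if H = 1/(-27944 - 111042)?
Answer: 770606787674771473182133/11552621987530906561 ≈ 66704.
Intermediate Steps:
H = -1/138986 (H = 1/(-138986) = -1/138986 ≈ -7.1950e-6)
(m + H)/((-96027/(-60125) - 4413/108620) + (D - 17175)) - 1*(-66703) = (-134884 - 1/138986)/((-96027/(-60125) - 4413/108620) + (-110102 - 17175)) - 1*(-66703) = -18746987625/(138986*((-96027*(-1/60125) - 4413*1/108620) - 127277)) + 66703 = -18746987625/(138986*((96027/60125 - 4413/108620) - 127277)) + 66703 = -18746987625/(138986*(2033024223/1306155500 - 127277)) + 66703 = -18746987625/(138986*(-166241520549277/1306155500)) + 66703 = -18746987625/138986*(-1306155500/166241520549277) + 66703 = 12243240497412843750/11552621987530906561 + 66703 = 770606787674771473182133/11552621987530906561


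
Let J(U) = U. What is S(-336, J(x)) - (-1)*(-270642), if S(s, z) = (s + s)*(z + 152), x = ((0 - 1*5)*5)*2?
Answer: -339186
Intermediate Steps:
x = -50 (x = ((0 - 5)*5)*2 = -5*5*2 = -25*2 = -50)
S(s, z) = 2*s*(152 + z) (S(s, z) = (2*s)*(152 + z) = 2*s*(152 + z))
S(-336, J(x)) - (-1)*(-270642) = 2*(-336)*(152 - 50) - (-1)*(-270642) = 2*(-336)*102 - 1*270642 = -68544 - 270642 = -339186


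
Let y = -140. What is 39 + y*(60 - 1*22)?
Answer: -5281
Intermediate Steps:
39 + y*(60 - 1*22) = 39 - 140*(60 - 1*22) = 39 - 140*(60 - 22) = 39 - 140*38 = 39 - 5320 = -5281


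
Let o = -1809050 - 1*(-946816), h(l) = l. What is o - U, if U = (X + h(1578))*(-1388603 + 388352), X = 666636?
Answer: 668380859480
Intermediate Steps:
o = -862234 (o = -1809050 + 946816 = -862234)
U = -668381721714 (U = (666636 + 1578)*(-1388603 + 388352) = 668214*(-1000251) = -668381721714)
o - U = -862234 - 1*(-668381721714) = -862234 + 668381721714 = 668380859480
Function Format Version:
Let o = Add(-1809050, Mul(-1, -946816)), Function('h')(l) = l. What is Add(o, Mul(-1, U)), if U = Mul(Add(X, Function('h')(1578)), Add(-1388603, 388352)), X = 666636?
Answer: 668380859480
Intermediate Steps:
o = -862234 (o = Add(-1809050, 946816) = -862234)
U = -668381721714 (U = Mul(Add(666636, 1578), Add(-1388603, 388352)) = Mul(668214, -1000251) = -668381721714)
Add(o, Mul(-1, U)) = Add(-862234, Mul(-1, -668381721714)) = Add(-862234, 668381721714) = 668380859480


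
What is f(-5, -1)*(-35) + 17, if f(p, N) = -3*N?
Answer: -88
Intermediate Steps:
f(-5, -1)*(-35) + 17 = -3*(-1)*(-35) + 17 = 3*(-35) + 17 = -105 + 17 = -88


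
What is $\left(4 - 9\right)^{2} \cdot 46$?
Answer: $1150$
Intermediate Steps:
$\left(4 - 9\right)^{2} \cdot 46 = \left(-5\right)^{2} \cdot 46 = 25 \cdot 46 = 1150$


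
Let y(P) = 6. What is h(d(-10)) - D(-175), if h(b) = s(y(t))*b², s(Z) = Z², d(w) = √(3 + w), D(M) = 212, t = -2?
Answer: -464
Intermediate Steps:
h(b) = 36*b² (h(b) = 6²*b² = 36*b²)
h(d(-10)) - D(-175) = 36*(√(3 - 10))² - 1*212 = 36*(√(-7))² - 212 = 36*(I*√7)² - 212 = 36*(-7) - 212 = -252 - 212 = -464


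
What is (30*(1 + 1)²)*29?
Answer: 3480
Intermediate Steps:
(30*(1 + 1)²)*29 = (30*2²)*29 = (30*4)*29 = 120*29 = 3480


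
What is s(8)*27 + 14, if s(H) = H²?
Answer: 1742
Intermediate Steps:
s(8)*27 + 14 = 8²*27 + 14 = 64*27 + 14 = 1728 + 14 = 1742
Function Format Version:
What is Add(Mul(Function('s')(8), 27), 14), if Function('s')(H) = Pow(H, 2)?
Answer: 1742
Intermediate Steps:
Add(Mul(Function('s')(8), 27), 14) = Add(Mul(Pow(8, 2), 27), 14) = Add(Mul(64, 27), 14) = Add(1728, 14) = 1742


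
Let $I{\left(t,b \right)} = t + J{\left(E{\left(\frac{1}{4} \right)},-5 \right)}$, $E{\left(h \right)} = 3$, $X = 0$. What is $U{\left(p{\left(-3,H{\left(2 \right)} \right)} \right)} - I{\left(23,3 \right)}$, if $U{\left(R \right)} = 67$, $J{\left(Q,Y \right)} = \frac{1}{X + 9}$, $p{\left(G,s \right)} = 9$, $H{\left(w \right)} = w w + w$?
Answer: $\frac{395}{9} \approx 43.889$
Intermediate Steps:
$H{\left(w \right)} = w + w^{2}$ ($H{\left(w \right)} = w^{2} + w = w + w^{2}$)
$J{\left(Q,Y \right)} = \frac{1}{9}$ ($J{\left(Q,Y \right)} = \frac{1}{0 + 9} = \frac{1}{9}$)
$I{\left(t,b \right)} = \frac{1}{9} + t$ ($I{\left(t,b \right)} = t + \frac{1}{9} = \frac{1}{9} + t$)
$U{\left(p{\left(-3,H{\left(2 \right)} \right)} \right)} - I{\left(23,3 \right)} = 67 - \left(\frac{1}{9} + 23\right) = 67 - \frac{208}{9} = \frac{395}{9}$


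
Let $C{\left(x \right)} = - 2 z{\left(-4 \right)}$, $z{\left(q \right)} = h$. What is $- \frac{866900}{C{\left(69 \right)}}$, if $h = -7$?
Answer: $- \frac{433450}{7} \approx -61921.0$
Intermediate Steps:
$z{\left(q \right)} = -7$
$C{\left(x \right)} = 14$ ($C{\left(x \right)} = \left(-2\right) \left(-7\right) = 14$)
$- \frac{866900}{C{\left(69 \right)}} = - \frac{866900}{14} = \left(-866900\right) \frac{1}{14} = - \frac{433450}{7}$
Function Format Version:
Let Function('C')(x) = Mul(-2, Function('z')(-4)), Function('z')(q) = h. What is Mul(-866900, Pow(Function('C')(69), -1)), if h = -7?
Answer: Rational(-433450, 7) ≈ -61921.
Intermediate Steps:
Function('z')(q) = -7
Function('C')(x) = 14 (Function('C')(x) = Mul(-2, -7) = 14)
Mul(-866900, Pow(Function('C')(69), -1)) = Mul(-866900, Pow(14, -1)) = Mul(-866900, Rational(1, 14)) = Rational(-433450, 7)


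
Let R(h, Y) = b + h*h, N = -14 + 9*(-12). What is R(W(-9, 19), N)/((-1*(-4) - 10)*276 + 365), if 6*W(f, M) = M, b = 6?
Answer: -577/46476 ≈ -0.012415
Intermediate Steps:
W(f, M) = M/6
N = -122 (N = -14 - 108 = -122)
R(h, Y) = 6 + h**2 (R(h, Y) = 6 + h*h = 6 + h**2)
R(W(-9, 19), N)/((-1*(-4) - 10)*276 + 365) = (6 + ((1/6)*19)**2)/((-1*(-4) - 10)*276 + 365) = (6 + (19/6)**2)/((4 - 10)*276 + 365) = (6 + 361/36)/(-6*276 + 365) = 577/(36*(-1656 + 365)) = (577/36)/(-1291) = (577/36)*(-1/1291) = -577/46476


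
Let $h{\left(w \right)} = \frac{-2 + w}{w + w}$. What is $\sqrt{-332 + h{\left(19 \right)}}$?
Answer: $\frac{i \sqrt{478762}}{38} \approx 18.209 i$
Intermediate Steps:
$h{\left(w \right)} = \frac{-2 + w}{2 w}$
$\sqrt{-332 + h{\left(19 \right)}} = \sqrt{-332 + \frac{-2 + 19}{2 \cdot 19}} = \sqrt{-332 + \frac{1}{2} \cdot \frac{1}{19} \cdot 17} = \sqrt{-332 + \frac{17}{38}} = \sqrt{- \frac{12599}{38}} = \frac{i \sqrt{478762}}{38}$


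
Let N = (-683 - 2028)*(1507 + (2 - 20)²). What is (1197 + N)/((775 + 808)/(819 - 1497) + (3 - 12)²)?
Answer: -3364672632/53335 ≈ -63086.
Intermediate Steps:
N = -4963841 (N = -2711*(1507 + (-18)²) = -2711*(1507 + 324) = -2711*1831 = -4963841)
(1197 + N)/((775 + 808)/(819 - 1497) + (3 - 12)²) = (1197 - 4963841)/((775 + 808)/(819 - 1497) + (3 - 12)²) = -4962644/(1583/(-678) + (-9)²) = -4962644/(1583*(-1/678) + 81) = -4962644/(-1583/678 + 81) = -4962644/53335/678 = -4962644*678/53335 = -3364672632/53335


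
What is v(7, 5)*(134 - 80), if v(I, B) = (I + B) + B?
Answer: 918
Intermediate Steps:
v(I, B) = I + 2*B (v(I, B) = (B + I) + B = I + 2*B)
v(7, 5)*(134 - 80) = (7 + 2*5)*(134 - 80) = (7 + 10)*54 = 17*54 = 918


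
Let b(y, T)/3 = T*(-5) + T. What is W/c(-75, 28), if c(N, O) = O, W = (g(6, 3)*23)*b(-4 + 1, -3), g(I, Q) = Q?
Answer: 621/7 ≈ 88.714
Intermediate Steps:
b(y, T) = -12*T (b(y, T) = 3*(T*(-5) + T) = 3*(-5*T + T) = 3*(-4*T) = -12*T)
W = 2484 (W = (3*23)*(-12*(-3)) = 69*36 = 2484)
W/c(-75, 28) = 2484/28 = 2484*(1/28) = 621/7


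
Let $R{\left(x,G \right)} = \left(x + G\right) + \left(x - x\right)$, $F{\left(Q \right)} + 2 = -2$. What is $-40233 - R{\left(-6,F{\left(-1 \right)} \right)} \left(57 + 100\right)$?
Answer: $-38663$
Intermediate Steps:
$F{\left(Q \right)} = -4$ ($F{\left(Q \right)} = -2 - 2 = -4$)
$R{\left(x,G \right)} = G + x$ ($R{\left(x,G \right)} = \left(G + x\right) + 0 = G + x$)
$-40233 - R{\left(-6,F{\left(-1 \right)} \right)} \left(57 + 100\right) = -40233 - \left(-4 - 6\right) \left(57 + 100\right) = -40233 - \left(-10\right) 157 = -40233 - -1570 = -40233 + 1570 = -38663$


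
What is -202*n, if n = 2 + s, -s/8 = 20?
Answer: 31916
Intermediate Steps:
s = -160 (s = -8*20 = -160)
n = -158 (n = 2 - 160 = -158)
-202*n = -202*(-158) = 31916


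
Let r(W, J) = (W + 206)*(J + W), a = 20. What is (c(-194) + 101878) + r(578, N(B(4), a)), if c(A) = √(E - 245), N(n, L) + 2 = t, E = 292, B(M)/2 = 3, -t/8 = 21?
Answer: 421750 + √47 ≈ 4.2176e+5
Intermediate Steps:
t = -168 (t = -8*21 = -168)
B(M) = 6 (B(M) = 2*3 = 6)
N(n, L) = -170 (N(n, L) = -2 - 168 = -170)
c(A) = √47 (c(A) = √(292 - 245) = √47)
r(W, J) = (206 + W)*(J + W)
(c(-194) + 101878) + r(578, N(B(4), a)) = (√47 + 101878) + (578² + 206*(-170) + 206*578 - 170*578) = (101878 + √47) + (334084 - 35020 + 119068 - 98260) = (101878 + √47) + 319872 = 421750 + √47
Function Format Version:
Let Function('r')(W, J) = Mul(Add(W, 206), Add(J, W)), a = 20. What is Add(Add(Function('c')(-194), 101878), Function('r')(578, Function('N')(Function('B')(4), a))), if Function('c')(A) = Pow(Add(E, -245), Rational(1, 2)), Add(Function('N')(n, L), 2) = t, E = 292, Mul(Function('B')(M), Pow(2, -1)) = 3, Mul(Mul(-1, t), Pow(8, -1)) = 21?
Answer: Add(421750, Pow(47, Rational(1, 2))) ≈ 4.2176e+5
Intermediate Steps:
t = -168 (t = Mul(-8, 21) = -168)
Function('B')(M) = 6 (Function('B')(M) = Mul(2, 3) = 6)
Function('N')(n, L) = -170 (Function('N')(n, L) = Add(-2, -168) = -170)
Function('c')(A) = Pow(47, Rational(1, 2)) (Function('c')(A) = Pow(Add(292, -245), Rational(1, 2)) = Pow(47, Rational(1, 2)))
Function('r')(W, J) = Mul(Add(206, W), Add(J, W))
Add(Add(Function('c')(-194), 101878), Function('r')(578, Function('N')(Function('B')(4), a))) = Add(Add(Pow(47, Rational(1, 2)), 101878), Add(Pow(578, 2), Mul(206, -170), Mul(206, 578), Mul(-170, 578))) = Add(Add(101878, Pow(47, Rational(1, 2))), Add(334084, -35020, 119068, -98260)) = Add(Add(101878, Pow(47, Rational(1, 2))), 319872) = Add(421750, Pow(47, Rational(1, 2)))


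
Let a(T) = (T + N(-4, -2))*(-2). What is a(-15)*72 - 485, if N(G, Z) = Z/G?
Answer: 1603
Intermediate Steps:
a(T) = -1 - 2*T (a(T) = (T - 2/(-4))*(-2) = (T - 2*(-1/4))*(-2) = (T + 1/2)*(-2) = (1/2 + T)*(-2) = -1 - 2*T)
a(-15)*72 - 485 = (-1 - 2*(-15))*72 - 485 = (-1 + 30)*72 - 485 = 29*72 - 485 = 2088 - 485 = 1603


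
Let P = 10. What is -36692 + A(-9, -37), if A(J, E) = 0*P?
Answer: -36692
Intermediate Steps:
A(J, E) = 0 (A(J, E) = 0*10 = 0)
-36692 + A(-9, -37) = -36692 + 0 = -36692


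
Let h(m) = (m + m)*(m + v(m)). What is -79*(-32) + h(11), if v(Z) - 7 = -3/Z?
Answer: 2918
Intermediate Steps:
v(Z) = 7 - 3/Z
h(m) = 2*m*(7 + m - 3/m) (h(m) = (m + m)*(m + (7 - 3/m)) = (2*m)*(7 + m - 3/m) = 2*m*(7 + m - 3/m))
-79*(-32) + h(11) = -79*(-32) + (-6 + 2*11**2 + 14*11) = 2528 + (-6 + 2*121 + 154) = 2528 + (-6 + 242 + 154) = 2528 + 390 = 2918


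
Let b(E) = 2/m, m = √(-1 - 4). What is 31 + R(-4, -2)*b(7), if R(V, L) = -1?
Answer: 31 + 2*I*√5/5 ≈ 31.0 + 0.89443*I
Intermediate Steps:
m = I*√5 (m = √(-5) = I*√5 ≈ 2.2361*I)
b(E) = -2*I*√5/5 (b(E) = 2/((I*√5)) = 2*(-I*√5/5) = -2*I*√5/5)
31 + R(-4, -2)*b(7) = 31 - (-2)*I*√5/5 = 31 + 2*I*√5/5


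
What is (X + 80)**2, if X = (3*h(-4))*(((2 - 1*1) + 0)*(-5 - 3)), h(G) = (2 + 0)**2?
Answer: 256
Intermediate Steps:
h(G) = 4 (h(G) = 2**2 = 4)
X = -96 (X = (3*4)*(((2 - 1*1) + 0)*(-5 - 3)) = 12*(((2 - 1) + 0)*(-8)) = 12*((1 + 0)*(-8)) = 12*(1*(-8)) = 12*(-8) = -96)
(X + 80)**2 = (-96 + 80)**2 = (-16)**2 = 256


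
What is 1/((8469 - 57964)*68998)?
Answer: -1/3415056010 ≈ -2.9282e-10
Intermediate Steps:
1/((8469 - 57964)*68998) = (1/68998)/(-49495) = -1/49495*1/68998 = -1/3415056010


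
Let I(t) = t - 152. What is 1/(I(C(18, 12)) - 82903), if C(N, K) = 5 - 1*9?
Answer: -1/83059 ≈ -1.2040e-5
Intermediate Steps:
C(N, K) = -4 (C(N, K) = 5 - 9 = -4)
I(t) = -152 + t
1/(I(C(18, 12)) - 82903) = 1/((-152 - 4) - 82903) = 1/(-156 - 82903) = 1/(-83059) = -1/83059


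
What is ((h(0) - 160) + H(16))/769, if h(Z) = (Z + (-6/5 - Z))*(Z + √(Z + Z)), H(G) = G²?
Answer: 96/769 ≈ 0.12484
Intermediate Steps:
h(Z) = -6*Z/5 - 6*√2*√Z/5 (h(Z) = (Z + (-6*⅕ - Z))*(Z + √(2*Z)) = (Z + (-6/5 - Z))*(Z + √2*√Z) = -6*(Z + √2*√Z)/5 = -6*Z/5 - 6*√2*√Z/5)
((h(0) - 160) + H(16))/769 = (((-6/5*0 - 6*√2*√0/5) - 160) + 16²)/769 = (((0 - 6/5*√2*0) - 160) + 256)*(1/769) = (((0 + 0) - 160) + 256)*(1/769) = ((0 - 160) + 256)*(1/769) = (-160 + 256)*(1/769) = 96*(1/769) = 96/769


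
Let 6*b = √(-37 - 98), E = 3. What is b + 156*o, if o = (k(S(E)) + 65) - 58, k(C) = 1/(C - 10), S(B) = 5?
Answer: 5304/5 + I*√15/2 ≈ 1060.8 + 1.9365*I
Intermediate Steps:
k(C) = 1/(-10 + C)
b = I*√15/2 (b = √(-37 - 98)/6 = √(-135)/6 = (3*I*√15)/6 = I*√15/2 ≈ 1.9365*I)
o = 34/5 (o = (1/(-10 + 5) + 65) - 58 = (1/(-5) + 65) - 58 = (-⅕ + 65) - 58 = 324/5 - 58 = 34/5 ≈ 6.8000)
b + 156*o = I*√15/2 + 156*(34/5) = I*√15/2 + 5304/5 = 5304/5 + I*√15/2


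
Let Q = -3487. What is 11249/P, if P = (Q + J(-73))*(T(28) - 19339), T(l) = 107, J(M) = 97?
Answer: 11249/65196480 ≈ 0.00017254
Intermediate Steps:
P = 65196480 (P = (-3487 + 97)*(107 - 19339) = -3390*(-19232) = 65196480)
11249/P = 11249/65196480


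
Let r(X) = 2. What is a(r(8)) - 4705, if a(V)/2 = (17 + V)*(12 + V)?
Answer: -4173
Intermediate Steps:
a(V) = 2*(12 + V)*(17 + V) (a(V) = 2*((17 + V)*(12 + V)) = 2*((12 + V)*(17 + V)) = 2*(12 + V)*(17 + V))
a(r(8)) - 4705 = (408 + 2*2² + 58*2) - 4705 = (408 + 2*4 + 116) - 4705 = (408 + 8 + 116) - 4705 = 532 - 4705 = -4173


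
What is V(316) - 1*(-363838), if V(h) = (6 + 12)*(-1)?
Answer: 363820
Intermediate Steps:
V(h) = -18 (V(h) = 18*(-1) = -18)
V(316) - 1*(-363838) = -18 - 1*(-363838) = -18 + 363838 = 363820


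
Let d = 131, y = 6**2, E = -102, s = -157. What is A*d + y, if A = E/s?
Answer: 19014/157 ≈ 121.11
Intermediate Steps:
y = 36
A = 102/157 (A = -102/(-157) = -102*(-1/157) = 102/157 ≈ 0.64968)
A*d + y = (102/157)*131 + 36 = 13362/157 + 36 = 19014/157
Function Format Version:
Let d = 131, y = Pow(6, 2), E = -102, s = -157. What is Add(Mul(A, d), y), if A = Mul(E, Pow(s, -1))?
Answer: Rational(19014, 157) ≈ 121.11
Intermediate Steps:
y = 36
A = Rational(102, 157) (A = Mul(-102, Pow(-157, -1)) = Mul(-102, Rational(-1, 157)) = Rational(102, 157) ≈ 0.64968)
Add(Mul(A, d), y) = Add(Mul(Rational(102, 157), 131), 36) = Add(Rational(13362, 157), 36) = Rational(19014, 157)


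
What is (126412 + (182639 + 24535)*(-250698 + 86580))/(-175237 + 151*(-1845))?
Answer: 250006295/3337 ≈ 74920.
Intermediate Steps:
(126412 + (182639 + 24535)*(-250698 + 86580))/(-175237 + 151*(-1845)) = (126412 + 207174*(-164118))/(-175237 - 278595) = (126412 - 34000982532)/(-453832) = -34000856120*(-1/453832) = 250006295/3337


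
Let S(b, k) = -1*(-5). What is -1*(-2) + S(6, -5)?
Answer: 7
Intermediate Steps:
S(b, k) = 5
-1*(-2) + S(6, -5) = -1*(-2) + 5 = 2 + 5 = 7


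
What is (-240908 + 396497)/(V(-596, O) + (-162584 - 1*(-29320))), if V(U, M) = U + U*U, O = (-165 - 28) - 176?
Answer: 155589/221356 ≈ 0.70289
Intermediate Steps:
O = -369 (O = -193 - 176 = -369)
V(U, M) = U + U²
(-240908 + 396497)/(V(-596, O) + (-162584 - 1*(-29320))) = (-240908 + 396497)/(-596*(1 - 596) + (-162584 - 1*(-29320))) = 155589/(-596*(-595) + (-162584 + 29320)) = 155589/(354620 - 133264) = 155589/221356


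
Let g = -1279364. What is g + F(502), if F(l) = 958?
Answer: -1278406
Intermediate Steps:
g + F(502) = -1279364 + 958 = -1278406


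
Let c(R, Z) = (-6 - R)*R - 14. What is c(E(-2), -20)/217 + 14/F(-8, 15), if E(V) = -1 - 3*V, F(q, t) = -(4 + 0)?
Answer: -1657/434 ≈ -3.8180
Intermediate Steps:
F(q, t) = -4 (F(q, t) = -1*4 = -4)
c(R, Z) = -14 + R*(-6 - R) (c(R, Z) = R*(-6 - R) - 14 = -14 + R*(-6 - R))
c(E(-2), -20)/217 + 14/F(-8, 15) = (-14 - (-1 - 3*(-2))² - 6*(-1 - 3*(-2)))/217 + 14/(-4) = (-14 - (-1 + 6)² - 6*(-1 + 6))*(1/217) + 14*(-¼) = (-14 - 1*5² - 6*5)*(1/217) - 7/2 = (-14 - 1*25 - 30)*(1/217) - 7/2 = (-14 - 25 - 30)*(1/217) - 7/2 = -69*1/217 - 7/2 = -69/217 - 7/2 = -1657/434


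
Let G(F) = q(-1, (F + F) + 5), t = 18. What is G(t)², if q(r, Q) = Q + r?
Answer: 1600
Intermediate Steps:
G(F) = 4 + 2*F (G(F) = ((F + F) + 5) - 1 = (2*F + 5) - 1 = (5 + 2*F) - 1 = 4 + 2*F)
G(t)² = (4 + 2*18)² = (4 + 36)² = 40² = 1600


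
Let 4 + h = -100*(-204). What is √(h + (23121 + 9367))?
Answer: 6*√1469 ≈ 229.97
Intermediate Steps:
h = 20396 (h = -4 - 100*(-204) = -4 + 20400 = 20396)
√(h + (23121 + 9367)) = √(20396 + (23121 + 9367)) = √(20396 + 32488) = √52884 = 6*√1469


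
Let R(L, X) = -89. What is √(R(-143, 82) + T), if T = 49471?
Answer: √49382 ≈ 222.22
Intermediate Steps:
√(R(-143, 82) + T) = √(-89 + 49471) = √49382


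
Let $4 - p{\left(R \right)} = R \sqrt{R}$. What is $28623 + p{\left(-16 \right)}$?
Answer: $28627 + 64 i \approx 28627.0 + 64.0 i$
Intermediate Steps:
$p{\left(R \right)} = 4 - R^{\frac{3}{2}}$ ($p{\left(R \right)} = 4 - R \sqrt{R} = 4 - R^{\frac{3}{2}}$)
$28623 + p{\left(-16 \right)} = 28623 + \left(4 - \left(-16\right)^{\frac{3}{2}}\right) = 28623 + \left(4 - - 64 i\right) = 28623 + \left(4 + 64 i\right) = 28627 + 64 i$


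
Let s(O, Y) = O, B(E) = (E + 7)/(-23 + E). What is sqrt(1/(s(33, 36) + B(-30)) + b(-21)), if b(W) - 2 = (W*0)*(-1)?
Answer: sqrt(1593471)/886 ≈ 1.4247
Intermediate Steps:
B(E) = (7 + E)/(-23 + E)
b(W) = 2 (b(W) = 2 + (W*0)*(-1) = 2 + 0*(-1) = 2 + 0 = 2)
sqrt(1/(s(33, 36) + B(-30)) + b(-21)) = sqrt(1/(33 + (7 - 30)/(-23 - 30)) + 2) = sqrt(1/(33 - 23/(-53)) + 2) = sqrt(1/(33 - 1/53*(-23)) + 2) = sqrt(1/(33 + 23/53) + 2) = sqrt(1/(1772/53) + 2) = sqrt(53/1772 + 2) = sqrt(3597/1772) = sqrt(1593471)/886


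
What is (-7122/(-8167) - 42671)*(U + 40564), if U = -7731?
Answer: -11441871536855/8167 ≈ -1.4010e+9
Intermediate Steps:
(-7122/(-8167) - 42671)*(U + 40564) = (-7122/(-8167) - 42671)*(-7731 + 40564) = (-7122*(-1/8167) - 42671)*32833 = (7122/8167 - 42671)*32833 = -348486935/8167*32833 = -11441871536855/8167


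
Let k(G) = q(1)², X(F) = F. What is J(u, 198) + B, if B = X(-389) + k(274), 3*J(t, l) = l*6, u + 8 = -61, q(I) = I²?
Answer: 8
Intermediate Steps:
k(G) = 1 (k(G) = (1²)² = 1² = 1)
u = -69 (u = -8 - 61 = -69)
J(t, l) = 2*l (J(t, l) = (l*6)/3 = (6*l)/3 = 2*l)
B = -388 (B = -389 + 1 = -388)
J(u, 198) + B = 2*198 - 388 = 396 - 388 = 8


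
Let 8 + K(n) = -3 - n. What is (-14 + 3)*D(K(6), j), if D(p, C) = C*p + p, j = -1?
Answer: 0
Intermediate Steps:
K(n) = -11 - n (K(n) = -8 + (-3 - n) = -11 - n)
D(p, C) = p + C*p
(-14 + 3)*D(K(6), j) = (-14 + 3)*((-11 - 1*6)*(1 - 1)) = -11*(-11 - 6)*0 = -(-187)*0 = -11*0 = 0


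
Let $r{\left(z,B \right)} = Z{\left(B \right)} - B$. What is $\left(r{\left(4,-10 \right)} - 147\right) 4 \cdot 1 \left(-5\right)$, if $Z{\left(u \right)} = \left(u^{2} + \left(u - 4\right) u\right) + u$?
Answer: $-1860$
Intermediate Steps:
$Z{\left(u \right)} = u + u^{2} + u \left(-4 + u\right)$ ($Z{\left(u \right)} = \left(u^{2} + \left(u - 4\right) u\right) + u = \left(u^{2} + \left(-4 + u\right) u\right) + u = \left(u^{2} + u \left(-4 + u\right)\right) + u = u + u^{2} + u \left(-4 + u\right)$)
$r{\left(z,B \right)} = - B + B \left(-3 + 2 B\right)$ ($r{\left(z,B \right)} = B \left(-3 + 2 B\right) - B = - B + B \left(-3 + 2 B\right)$)
$\left(r{\left(4,-10 \right)} - 147\right) 4 \cdot 1 \left(-5\right) = \left(2 \left(-10\right) \left(-2 - 10\right) - 147\right) 4 \cdot 1 \left(-5\right) = \left(2 \left(-10\right) \left(-12\right) - 147\right) 4 \left(-5\right) = \left(240 - 147\right) \left(-20\right) = 93 \left(-20\right) = -1860$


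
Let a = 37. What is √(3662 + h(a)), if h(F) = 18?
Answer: 4*√230 ≈ 60.663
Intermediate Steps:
√(3662 + h(a)) = √(3662 + 18) = √3680 = 4*√230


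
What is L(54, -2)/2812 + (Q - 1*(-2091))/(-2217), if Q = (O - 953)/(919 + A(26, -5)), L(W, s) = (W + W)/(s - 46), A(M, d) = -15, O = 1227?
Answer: -2660351117/2817860208 ≈ -0.94410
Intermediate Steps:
L(W, s) = 2*W/(-46 + s) (L(W, s) = (2*W)/(-46 + s) = 2*W/(-46 + s))
Q = 137/452 (Q = (1227 - 953)/(919 - 15) = 274/904 = 274*(1/904) = 137/452 ≈ 0.30310)
L(54, -2)/2812 + (Q - 1*(-2091))/(-2217) = (2*54/(-46 - 2))/2812 + (137/452 - 1*(-2091))/(-2217) = (2*54/(-48))*(1/2812) + (137/452 + 2091)*(-1/2217) = (2*54*(-1/48))*(1/2812) + (945269/452)*(-1/2217) = -9/4*1/2812 - 945269/1002084 = -9/11248 - 945269/1002084 = -2660351117/2817860208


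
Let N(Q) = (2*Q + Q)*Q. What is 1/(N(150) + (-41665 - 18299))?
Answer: 1/7536 ≈ 0.00013270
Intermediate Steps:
N(Q) = 3*Q² (N(Q) = (3*Q)*Q = 3*Q²)
1/(N(150) + (-41665 - 18299)) = 1/(3*150² + (-41665 - 18299)) = 1/(3*22500 - 59964) = 1/(67500 - 59964) = 1/7536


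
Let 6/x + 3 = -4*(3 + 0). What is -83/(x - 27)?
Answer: 415/137 ≈ 3.0292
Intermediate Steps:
x = -⅖ (x = 6/(-3 - 4*(3 + 0)) = 6/(-3 - 4*3) = 6/(-3 - 12) = 6/(-15) = 6*(-1/15) = -⅖ ≈ -0.40000)
-83/(x - 27) = -83/(-⅖ - 27) = -83/(-137/5) = -5/137*(-83) = 415/137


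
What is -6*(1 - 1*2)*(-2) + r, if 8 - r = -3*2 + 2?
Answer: 0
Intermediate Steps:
r = 12 (r = 8 - (-3*2 + 2) = 8 - (-6 + 2) = 8 - 1*(-4) = 8 + 4 = 12)
-6*(1 - 1*2)*(-2) + r = -6*(1 - 1*2)*(-2) + 12 = -6*(1 - 2)*(-2) + 12 = -(-6)*(-2) + 12 = -6*2 + 12 = -12 + 12 = 0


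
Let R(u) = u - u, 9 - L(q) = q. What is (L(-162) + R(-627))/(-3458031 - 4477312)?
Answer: -171/7935343 ≈ -2.1549e-5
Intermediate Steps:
L(q) = 9 - q
R(u) = 0
(L(-162) + R(-627))/(-3458031 - 4477312) = ((9 - 1*(-162)) + 0)/(-3458031 - 4477312) = ((9 + 162) + 0)/(-7935343) = (171 + 0)*(-1/7935343) = 171*(-1/7935343) = -171/7935343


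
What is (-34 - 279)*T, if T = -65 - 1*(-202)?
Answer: -42881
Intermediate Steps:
T = 137 (T = -65 + 202 = 137)
(-34 - 279)*T = (-34 - 279)*137 = -313*137 = -42881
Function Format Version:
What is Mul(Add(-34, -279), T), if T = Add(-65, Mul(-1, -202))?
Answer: -42881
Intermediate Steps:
T = 137 (T = Add(-65, 202) = 137)
Mul(Add(-34, -279), T) = Mul(Add(-34, -279), 137) = Mul(-313, 137) = -42881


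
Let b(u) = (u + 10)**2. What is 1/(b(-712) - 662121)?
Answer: -1/169317 ≈ -5.9061e-6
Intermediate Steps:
b(u) = (10 + u)**2
1/(b(-712) - 662121) = 1/((10 - 712)**2 - 662121) = 1/((-702)**2 - 662121) = 1/(492804 - 662121) = 1/(-169317) = -1/169317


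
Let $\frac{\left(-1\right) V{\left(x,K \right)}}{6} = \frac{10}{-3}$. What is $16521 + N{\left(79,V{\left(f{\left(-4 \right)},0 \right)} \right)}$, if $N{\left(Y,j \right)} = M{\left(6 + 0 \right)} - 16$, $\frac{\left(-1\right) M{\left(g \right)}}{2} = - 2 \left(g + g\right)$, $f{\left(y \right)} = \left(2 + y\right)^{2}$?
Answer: $16553$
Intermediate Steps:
$M{\left(g \right)} = 8 g$ ($M{\left(g \right)} = - 2 \left(- 2 \left(g + g\right)\right) = - 2 \left(- 2 \cdot 2 g\right) = - 2 \left(- 4 g\right) = 8 g$)
$V{\left(x,K \right)} = 20$ ($V{\left(x,K \right)} = - 6 \frac{10}{-3} = - 6 \cdot 10 \left(- \frac{1}{3}\right) = \left(-6\right) \left(- \frac{10}{3}\right) = 20$)
$N{\left(Y,j \right)} = 32$ ($N{\left(Y,j \right)} = 8 \left(6 + 0\right) - 16 = 8 \cdot 6 - 16 = 48 - 16 = 32$)
$16521 + N{\left(79,V{\left(f{\left(-4 \right)},0 \right)} \right)} = 16521 + 32 = 16553$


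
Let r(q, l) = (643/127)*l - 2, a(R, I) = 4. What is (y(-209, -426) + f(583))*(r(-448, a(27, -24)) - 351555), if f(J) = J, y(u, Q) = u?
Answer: -16697292458/127 ≈ -1.3147e+8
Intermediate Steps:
r(q, l) = -2 + 643*l/127 (r(q, l) = (643*(1/127))*l - 2 = 643*l/127 - 2 = -2 + 643*l/127)
(y(-209, -426) + f(583))*(r(-448, a(27, -24)) - 351555) = (-209 + 583)*((-2 + (643/127)*4) - 351555) = 374*((-2 + 2572/127) - 351555) = 374*(2318/127 - 351555) = 374*(-44645167/127) = -16697292458/127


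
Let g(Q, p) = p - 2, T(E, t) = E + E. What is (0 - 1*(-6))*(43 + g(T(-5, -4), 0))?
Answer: 246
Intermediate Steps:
T(E, t) = 2*E
g(Q, p) = -2 + p
(0 - 1*(-6))*(43 + g(T(-5, -4), 0)) = (0 - 1*(-6))*(43 + (-2 + 0)) = (0 + 6)*(43 - 2) = 6*41 = 246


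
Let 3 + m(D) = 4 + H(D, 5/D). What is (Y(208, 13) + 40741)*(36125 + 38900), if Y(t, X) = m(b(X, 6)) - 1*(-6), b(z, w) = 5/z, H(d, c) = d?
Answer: 39742918225/13 ≈ 3.0571e+9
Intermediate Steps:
m(D) = 1 + D (m(D) = -3 + (4 + D) = 1 + D)
Y(t, X) = 7 + 5/X (Y(t, X) = (1 + 5/X) - 1*(-6) = (1 + 5/X) + 6 = 7 + 5/X)
(Y(208, 13) + 40741)*(36125 + 38900) = ((7 + 5/13) + 40741)*(36125 + 38900) = ((7 + 5*(1/13)) + 40741)*75025 = ((7 + 5/13) + 40741)*75025 = (96/13 + 40741)*75025 = (529729/13)*75025 = 39742918225/13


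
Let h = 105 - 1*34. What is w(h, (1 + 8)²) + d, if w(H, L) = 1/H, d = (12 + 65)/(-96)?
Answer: -5371/6816 ≈ -0.78800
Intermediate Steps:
d = -77/96 (d = -1/96*77 = -77/96 ≈ -0.80208)
h = 71 (h = 105 - 34 = 71)
w(h, (1 + 8)²) + d = 1/71 - 77/96 = -5371/6816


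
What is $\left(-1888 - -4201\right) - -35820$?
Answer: $38133$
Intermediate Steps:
$\left(-1888 - -4201\right) - -35820 = \left(-1888 + 4201\right) + 35820 = 2313 + 35820 = 38133$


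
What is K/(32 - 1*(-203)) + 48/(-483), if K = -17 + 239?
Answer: 31982/37835 ≈ 0.84530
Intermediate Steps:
K = 222
K/(32 - 1*(-203)) + 48/(-483) = 222/(32 - 1*(-203)) + 48/(-483) = 222/(32 + 203) + 48*(-1/483) = 222/235 - 16/161 = 31982/37835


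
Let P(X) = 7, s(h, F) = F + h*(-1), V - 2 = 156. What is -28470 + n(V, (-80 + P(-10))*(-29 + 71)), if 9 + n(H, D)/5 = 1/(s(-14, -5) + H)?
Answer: -4762000/167 ≈ -28515.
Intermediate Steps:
V = 158 (V = 2 + 156 = 158)
s(h, F) = F - h
n(H, D) = -45 + 5/(9 + H) (n(H, D) = -45 + 5/((-5 - 1*(-14)) + H) = -45 + 5/((-5 + 14) + H) = -45 + 5/(9 + H))
-28470 + n(V, (-80 + P(-10))*(-29 + 71)) = -28470 + 5*(-80 - 9*158)/(9 + 158) = -28470 + 5*(-80 - 1422)/167 = -28470 + 5*(1/167)*(-1502) = -28470 - 7510/167 = -4762000/167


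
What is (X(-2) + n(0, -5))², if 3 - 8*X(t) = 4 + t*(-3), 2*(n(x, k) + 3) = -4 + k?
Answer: 4489/64 ≈ 70.141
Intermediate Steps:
n(x, k) = -5 + k/2 (n(x, k) = -3 + (-4 + k)/2 = -3 + (-2 + k/2) = -5 + k/2)
X(t) = -⅛ + 3*t/8 (X(t) = 3/8 - (4 + t*(-3))/8 = 3/8 - (4 - 3*t)/8 = 3/8 + (-½ + 3*t/8) = -⅛ + 3*t/8)
(X(-2) + n(0, -5))² = ((-⅛ + (3/8)*(-2)) + (-5 + (½)*(-5)))² = ((-⅛ - ¾) + (-5 - 5/2))² = (-7/8 - 15/2)² = (-67/8)² = 4489/64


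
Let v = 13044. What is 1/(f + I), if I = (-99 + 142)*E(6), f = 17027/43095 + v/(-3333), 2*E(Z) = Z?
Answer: 47878545/6007872242 ≈ 0.0079693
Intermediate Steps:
E(Z) = Z/2
f = -168460063/47878545 (f = 17027/43095 + 13044/(-3333) = 17027*(1/43095) + 13044*(-1/3333) = 17027/43095 - 4348/1111 = -168460063/47878545 ≈ -3.5185)
I = 129 (I = (-99 + 142)*((½)*6) = 43*3 = 129)
1/(f + I) = 1/(-168460063/47878545 + 129) = 1/(6007872242/47878545) = 47878545/6007872242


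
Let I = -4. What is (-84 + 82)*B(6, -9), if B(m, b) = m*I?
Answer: 48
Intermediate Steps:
B(m, b) = -4*m (B(m, b) = m*(-4) = -4*m)
(-84 + 82)*B(6, -9) = (-84 + 82)*(-4*6) = -2*(-24) = 48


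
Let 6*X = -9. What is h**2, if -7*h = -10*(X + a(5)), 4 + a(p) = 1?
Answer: 2025/49 ≈ 41.327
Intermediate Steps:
X = -3/2 (X = (1/6)*(-9) = -3/2 ≈ -1.5000)
a(p) = -3 (a(p) = -4 + 1 = -3)
h = -45/7 (h = -(-10)*(-3/2 - 3)/7 = -(-10)*(-9)/(7*2) = -1/7*45 = -45/7 ≈ -6.4286)
h**2 = (-45/7)**2 = 2025/49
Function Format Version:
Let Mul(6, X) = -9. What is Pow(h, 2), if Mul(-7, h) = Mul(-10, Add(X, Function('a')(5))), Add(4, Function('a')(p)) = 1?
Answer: Rational(2025, 49) ≈ 41.327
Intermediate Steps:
X = Rational(-3, 2) (X = Mul(Rational(1, 6), -9) = Rational(-3, 2) ≈ -1.5000)
Function('a')(p) = -3 (Function('a')(p) = Add(-4, 1) = -3)
h = Rational(-45, 7) (h = Mul(Rational(-1, 7), Mul(-10, Add(Rational(-3, 2), -3))) = Mul(Rational(-1, 7), Mul(-10, Rational(-9, 2))) = Mul(Rational(-1, 7), 45) = Rational(-45, 7) ≈ -6.4286)
Pow(h, 2) = Pow(Rational(-45, 7), 2) = Rational(2025, 49)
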